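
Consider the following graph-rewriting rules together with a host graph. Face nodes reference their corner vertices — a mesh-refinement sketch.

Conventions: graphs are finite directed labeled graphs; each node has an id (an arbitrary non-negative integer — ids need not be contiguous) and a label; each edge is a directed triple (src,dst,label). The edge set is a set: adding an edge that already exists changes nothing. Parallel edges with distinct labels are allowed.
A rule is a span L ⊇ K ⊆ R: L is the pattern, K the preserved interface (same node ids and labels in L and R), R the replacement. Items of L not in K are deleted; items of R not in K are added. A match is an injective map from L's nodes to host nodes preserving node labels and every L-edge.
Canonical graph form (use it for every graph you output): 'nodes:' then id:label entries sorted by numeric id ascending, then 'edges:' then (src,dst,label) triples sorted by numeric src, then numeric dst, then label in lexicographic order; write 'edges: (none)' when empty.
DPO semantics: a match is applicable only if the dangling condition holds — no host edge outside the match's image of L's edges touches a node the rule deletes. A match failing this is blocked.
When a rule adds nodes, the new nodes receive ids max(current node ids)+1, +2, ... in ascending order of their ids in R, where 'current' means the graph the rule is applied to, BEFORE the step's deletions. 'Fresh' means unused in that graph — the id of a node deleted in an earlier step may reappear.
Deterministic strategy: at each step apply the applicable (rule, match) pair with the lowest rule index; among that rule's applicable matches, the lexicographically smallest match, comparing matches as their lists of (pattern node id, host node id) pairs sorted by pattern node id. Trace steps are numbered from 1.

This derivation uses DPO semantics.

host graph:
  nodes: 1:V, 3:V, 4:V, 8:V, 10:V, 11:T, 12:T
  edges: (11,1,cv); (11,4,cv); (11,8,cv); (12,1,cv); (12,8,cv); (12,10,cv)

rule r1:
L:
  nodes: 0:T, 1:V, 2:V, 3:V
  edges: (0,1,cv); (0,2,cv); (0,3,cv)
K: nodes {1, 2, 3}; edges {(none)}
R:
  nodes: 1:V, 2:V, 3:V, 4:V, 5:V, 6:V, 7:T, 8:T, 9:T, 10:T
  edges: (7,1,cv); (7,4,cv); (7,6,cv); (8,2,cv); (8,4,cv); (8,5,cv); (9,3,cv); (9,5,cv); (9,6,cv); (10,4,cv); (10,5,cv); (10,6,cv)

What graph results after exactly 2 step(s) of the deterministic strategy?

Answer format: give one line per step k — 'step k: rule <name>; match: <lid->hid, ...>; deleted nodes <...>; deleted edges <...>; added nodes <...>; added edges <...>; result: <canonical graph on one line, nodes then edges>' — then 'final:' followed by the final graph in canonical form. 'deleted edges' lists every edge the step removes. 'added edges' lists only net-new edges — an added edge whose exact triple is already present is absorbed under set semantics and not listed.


step 1: rule r1; match: 0->11, 1->1, 2->4, 3->8; deleted nodes 11; deleted edges (11,1,cv); (11,4,cv); (11,8,cv); added nodes 13, 14, 15, 16, 17, 18, 19; added edges (16,1,cv); (16,13,cv); (16,15,cv); (17,4,cv); (17,13,cv); (17,14,cv); (18,8,cv); (18,14,cv); (18,15,cv); (19,13,cv); (19,14,cv); (19,15,cv); result: nodes: 1:V, 3:V, 4:V, 8:V, 10:V, 12:T, 13:V, 14:V, 15:V, 16:T, 17:T, 18:T, 19:T edges: (12,1,cv); (12,8,cv); (12,10,cv); (16,1,cv); (16,13,cv); (16,15,cv); (17,4,cv); (17,13,cv); (17,14,cv); (18,8,cv); (18,14,cv); (18,15,cv); (19,13,cv); (19,14,cv); (19,15,cv)
step 2: rule r1; match: 0->12, 1->1, 2->8, 3->10; deleted nodes 12; deleted edges (12,1,cv); (12,8,cv); (12,10,cv); added nodes 20, 21, 22, 23, 24, 25, 26; added edges (23,1,cv); (23,20,cv); (23,22,cv); (24,8,cv); (24,20,cv); (24,21,cv); (25,10,cv); (25,21,cv); (25,22,cv); (26,20,cv); (26,21,cv); (26,22,cv); result: nodes: 1:V, 3:V, 4:V, 8:V, 10:V, 13:V, 14:V, 15:V, 16:T, 17:T, 18:T, 19:T, 20:V, 21:V, 22:V, 23:T, 24:T, 25:T, 26:T edges: (16,1,cv); (16,13,cv); (16,15,cv); (17,4,cv); (17,13,cv); (17,14,cv); (18,8,cv); (18,14,cv); (18,15,cv); (19,13,cv); (19,14,cv); (19,15,cv); (23,1,cv); (23,20,cv); (23,22,cv); (24,8,cv); (24,20,cv); (24,21,cv); (25,10,cv); (25,21,cv); (25,22,cv); (26,20,cv); (26,21,cv); (26,22,cv)
final:
nodes: 1:V, 3:V, 4:V, 8:V, 10:V, 13:V, 14:V, 15:V, 16:T, 17:T, 18:T, 19:T, 20:V, 21:V, 22:V, 23:T, 24:T, 25:T, 26:T
edges: (16,1,cv); (16,13,cv); (16,15,cv); (17,4,cv); (17,13,cv); (17,14,cv); (18,8,cv); (18,14,cv); (18,15,cv); (19,13,cv); (19,14,cv); (19,15,cv); (23,1,cv); (23,20,cv); (23,22,cv); (24,8,cv); (24,20,cv); (24,21,cv); (25,10,cv); (25,21,cv); (25,22,cv); (26,20,cv); (26,21,cv); (26,22,cv)


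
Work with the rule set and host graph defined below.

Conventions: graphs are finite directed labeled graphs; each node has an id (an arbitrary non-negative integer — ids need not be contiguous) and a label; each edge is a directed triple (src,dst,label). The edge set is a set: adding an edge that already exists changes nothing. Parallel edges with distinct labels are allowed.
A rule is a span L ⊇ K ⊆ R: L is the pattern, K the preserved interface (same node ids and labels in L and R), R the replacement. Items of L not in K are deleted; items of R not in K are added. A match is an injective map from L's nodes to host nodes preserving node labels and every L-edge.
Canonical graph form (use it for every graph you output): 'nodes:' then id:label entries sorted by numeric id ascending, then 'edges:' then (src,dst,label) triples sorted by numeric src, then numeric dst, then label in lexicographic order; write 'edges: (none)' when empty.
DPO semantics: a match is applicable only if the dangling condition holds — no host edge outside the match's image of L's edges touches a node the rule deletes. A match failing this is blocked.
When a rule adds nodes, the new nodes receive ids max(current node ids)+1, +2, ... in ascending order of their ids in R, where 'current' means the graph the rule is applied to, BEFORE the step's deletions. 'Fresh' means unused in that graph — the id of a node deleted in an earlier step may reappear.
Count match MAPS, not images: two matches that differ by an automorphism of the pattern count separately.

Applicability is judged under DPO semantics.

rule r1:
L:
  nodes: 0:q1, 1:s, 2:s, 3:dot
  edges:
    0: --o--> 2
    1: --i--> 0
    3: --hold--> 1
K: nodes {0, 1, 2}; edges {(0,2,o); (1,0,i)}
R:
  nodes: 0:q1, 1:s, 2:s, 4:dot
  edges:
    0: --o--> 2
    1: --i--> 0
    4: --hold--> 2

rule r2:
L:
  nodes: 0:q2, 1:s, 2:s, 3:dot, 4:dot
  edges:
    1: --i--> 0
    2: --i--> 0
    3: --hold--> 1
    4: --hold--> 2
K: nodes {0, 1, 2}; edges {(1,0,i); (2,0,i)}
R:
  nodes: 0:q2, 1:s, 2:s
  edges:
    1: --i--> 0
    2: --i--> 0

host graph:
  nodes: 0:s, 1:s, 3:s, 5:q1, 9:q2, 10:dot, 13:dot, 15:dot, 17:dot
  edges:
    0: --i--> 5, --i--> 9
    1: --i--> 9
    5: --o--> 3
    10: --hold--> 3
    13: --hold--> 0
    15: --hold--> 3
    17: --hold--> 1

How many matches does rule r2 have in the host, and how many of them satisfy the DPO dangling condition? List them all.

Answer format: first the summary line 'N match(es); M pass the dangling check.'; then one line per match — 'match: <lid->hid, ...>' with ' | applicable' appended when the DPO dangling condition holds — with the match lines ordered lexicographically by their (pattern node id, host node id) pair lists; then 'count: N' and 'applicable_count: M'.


2 match(es); 2 pass the dangling check.
match: 0->9, 1->0, 2->1, 3->13, 4->17 | applicable
match: 0->9, 1->1, 2->0, 3->17, 4->13 | applicable
count: 2
applicable_count: 2


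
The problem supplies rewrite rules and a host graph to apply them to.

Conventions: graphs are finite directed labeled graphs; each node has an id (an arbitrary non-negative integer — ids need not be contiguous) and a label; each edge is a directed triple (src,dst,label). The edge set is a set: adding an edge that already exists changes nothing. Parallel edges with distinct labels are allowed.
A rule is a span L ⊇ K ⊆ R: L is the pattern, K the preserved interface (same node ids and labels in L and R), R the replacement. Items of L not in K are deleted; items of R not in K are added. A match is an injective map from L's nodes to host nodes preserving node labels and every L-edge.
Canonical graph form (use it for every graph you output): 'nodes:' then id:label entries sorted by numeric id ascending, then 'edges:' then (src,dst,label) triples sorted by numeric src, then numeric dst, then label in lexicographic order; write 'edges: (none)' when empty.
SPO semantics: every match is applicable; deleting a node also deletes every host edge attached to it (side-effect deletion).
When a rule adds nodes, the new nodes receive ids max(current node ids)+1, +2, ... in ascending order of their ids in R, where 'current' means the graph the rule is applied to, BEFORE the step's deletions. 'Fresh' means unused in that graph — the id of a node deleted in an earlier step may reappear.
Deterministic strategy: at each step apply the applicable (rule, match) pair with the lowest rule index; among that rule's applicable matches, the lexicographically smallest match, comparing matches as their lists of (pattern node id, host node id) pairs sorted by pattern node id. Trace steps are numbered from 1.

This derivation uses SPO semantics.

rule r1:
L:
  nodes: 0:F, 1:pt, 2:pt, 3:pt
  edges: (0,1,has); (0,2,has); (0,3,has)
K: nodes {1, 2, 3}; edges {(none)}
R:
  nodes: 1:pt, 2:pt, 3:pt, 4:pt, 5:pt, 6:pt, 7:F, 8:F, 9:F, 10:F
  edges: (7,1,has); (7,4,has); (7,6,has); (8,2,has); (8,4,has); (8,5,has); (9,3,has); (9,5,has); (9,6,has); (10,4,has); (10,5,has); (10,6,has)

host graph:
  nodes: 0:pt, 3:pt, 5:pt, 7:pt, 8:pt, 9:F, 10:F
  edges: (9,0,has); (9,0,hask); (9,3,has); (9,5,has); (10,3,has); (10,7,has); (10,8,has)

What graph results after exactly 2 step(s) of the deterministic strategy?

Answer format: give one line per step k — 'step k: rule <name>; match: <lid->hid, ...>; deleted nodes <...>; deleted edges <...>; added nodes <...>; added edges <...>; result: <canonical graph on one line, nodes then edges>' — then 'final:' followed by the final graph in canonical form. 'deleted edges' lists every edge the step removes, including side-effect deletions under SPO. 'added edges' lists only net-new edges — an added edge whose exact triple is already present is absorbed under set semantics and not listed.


step 1: rule r1; match: 0->9, 1->0, 2->3, 3->5; deleted nodes 9; deleted edges (9,0,has); (9,0,hask); (9,3,has); (9,5,has); added nodes 11, 12, 13, 14, 15, 16, 17; added edges (14,0,has); (14,11,has); (14,13,has); (15,3,has); (15,11,has); (15,12,has); (16,5,has); (16,12,has); (16,13,has); (17,11,has); (17,12,has); (17,13,has); result: nodes: 0:pt, 3:pt, 5:pt, 7:pt, 8:pt, 10:F, 11:pt, 12:pt, 13:pt, 14:F, 15:F, 16:F, 17:F edges: (10,3,has); (10,7,has); (10,8,has); (14,0,has); (14,11,has); (14,13,has); (15,3,has); (15,11,has); (15,12,has); (16,5,has); (16,12,has); (16,13,has); (17,11,has); (17,12,has); (17,13,has)
step 2: rule r1; match: 0->10, 1->3, 2->7, 3->8; deleted nodes 10; deleted edges (10,3,has); (10,7,has); (10,8,has); added nodes 18, 19, 20, 21, 22, 23, 24; added edges (21,3,has); (21,18,has); (21,20,has); (22,7,has); (22,18,has); (22,19,has); (23,8,has); (23,19,has); (23,20,has); (24,18,has); (24,19,has); (24,20,has); result: nodes: 0:pt, 3:pt, 5:pt, 7:pt, 8:pt, 11:pt, 12:pt, 13:pt, 14:F, 15:F, 16:F, 17:F, 18:pt, 19:pt, 20:pt, 21:F, 22:F, 23:F, 24:F edges: (14,0,has); (14,11,has); (14,13,has); (15,3,has); (15,11,has); (15,12,has); (16,5,has); (16,12,has); (16,13,has); (17,11,has); (17,12,has); (17,13,has); (21,3,has); (21,18,has); (21,20,has); (22,7,has); (22,18,has); (22,19,has); (23,8,has); (23,19,has); (23,20,has); (24,18,has); (24,19,has); (24,20,has)
final:
nodes: 0:pt, 3:pt, 5:pt, 7:pt, 8:pt, 11:pt, 12:pt, 13:pt, 14:F, 15:F, 16:F, 17:F, 18:pt, 19:pt, 20:pt, 21:F, 22:F, 23:F, 24:F
edges: (14,0,has); (14,11,has); (14,13,has); (15,3,has); (15,11,has); (15,12,has); (16,5,has); (16,12,has); (16,13,has); (17,11,has); (17,12,has); (17,13,has); (21,3,has); (21,18,has); (21,20,has); (22,7,has); (22,18,has); (22,19,has); (23,8,has); (23,19,has); (23,20,has); (24,18,has); (24,19,has); (24,20,has)


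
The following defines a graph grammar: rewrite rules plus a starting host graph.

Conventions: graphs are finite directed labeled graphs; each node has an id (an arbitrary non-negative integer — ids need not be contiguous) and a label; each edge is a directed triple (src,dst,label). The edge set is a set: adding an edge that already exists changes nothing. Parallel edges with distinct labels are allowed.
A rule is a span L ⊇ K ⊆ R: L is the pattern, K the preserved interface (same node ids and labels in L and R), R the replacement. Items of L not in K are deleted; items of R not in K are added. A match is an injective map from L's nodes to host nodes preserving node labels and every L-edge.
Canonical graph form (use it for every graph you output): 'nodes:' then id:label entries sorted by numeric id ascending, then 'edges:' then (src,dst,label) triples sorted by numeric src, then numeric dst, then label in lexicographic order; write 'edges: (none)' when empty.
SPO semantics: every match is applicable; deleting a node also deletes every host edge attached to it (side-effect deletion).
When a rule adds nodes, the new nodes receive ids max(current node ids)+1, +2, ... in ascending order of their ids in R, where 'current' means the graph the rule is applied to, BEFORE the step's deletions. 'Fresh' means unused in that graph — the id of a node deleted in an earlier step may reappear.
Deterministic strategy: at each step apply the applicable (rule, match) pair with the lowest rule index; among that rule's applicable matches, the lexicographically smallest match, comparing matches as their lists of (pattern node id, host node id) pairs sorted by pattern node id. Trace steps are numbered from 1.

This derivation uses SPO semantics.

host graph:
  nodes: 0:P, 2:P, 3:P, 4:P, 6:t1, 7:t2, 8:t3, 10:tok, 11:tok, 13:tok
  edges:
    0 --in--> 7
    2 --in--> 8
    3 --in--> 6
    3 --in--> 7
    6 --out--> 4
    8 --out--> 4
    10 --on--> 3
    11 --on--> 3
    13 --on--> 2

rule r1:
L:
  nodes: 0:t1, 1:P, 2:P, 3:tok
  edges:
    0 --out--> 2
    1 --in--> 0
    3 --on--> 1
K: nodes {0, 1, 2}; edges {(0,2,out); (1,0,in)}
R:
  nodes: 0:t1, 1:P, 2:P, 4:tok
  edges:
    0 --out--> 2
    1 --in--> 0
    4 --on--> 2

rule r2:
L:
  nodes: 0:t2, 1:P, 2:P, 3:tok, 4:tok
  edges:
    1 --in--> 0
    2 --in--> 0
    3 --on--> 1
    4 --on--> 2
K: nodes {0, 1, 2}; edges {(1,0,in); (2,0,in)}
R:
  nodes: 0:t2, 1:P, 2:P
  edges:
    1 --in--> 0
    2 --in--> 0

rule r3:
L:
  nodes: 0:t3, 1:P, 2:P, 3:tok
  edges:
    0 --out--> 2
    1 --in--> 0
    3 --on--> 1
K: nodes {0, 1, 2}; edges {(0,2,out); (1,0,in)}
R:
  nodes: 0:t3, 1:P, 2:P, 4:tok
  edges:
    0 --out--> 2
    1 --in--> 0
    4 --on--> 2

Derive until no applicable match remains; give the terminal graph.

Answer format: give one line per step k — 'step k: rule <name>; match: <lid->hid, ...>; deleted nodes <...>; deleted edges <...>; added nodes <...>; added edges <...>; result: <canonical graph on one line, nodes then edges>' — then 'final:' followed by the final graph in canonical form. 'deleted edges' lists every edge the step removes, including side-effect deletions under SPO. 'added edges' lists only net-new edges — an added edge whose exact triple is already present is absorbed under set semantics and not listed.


step 1: rule r1; match: 0->6, 1->3, 2->4, 3->10; deleted nodes 10; deleted edges (10,3,on); added nodes 14; added edges (14,4,on); result: nodes: 0:P, 2:P, 3:P, 4:P, 6:t1, 7:t2, 8:t3, 11:tok, 13:tok, 14:tok edges: (0,7,in); (2,8,in); (3,6,in); (3,7,in); (6,4,out); (8,4,out); (11,3,on); (13,2,on); (14,4,on)
step 2: rule r1; match: 0->6, 1->3, 2->4, 3->11; deleted nodes 11; deleted edges (11,3,on); added nodes 15; added edges (15,4,on); result: nodes: 0:P, 2:P, 3:P, 4:P, 6:t1, 7:t2, 8:t3, 13:tok, 14:tok, 15:tok edges: (0,7,in); (2,8,in); (3,6,in); (3,7,in); (6,4,out); (8,4,out); (13,2,on); (14,4,on); (15,4,on)
step 3: rule r3; match: 0->8, 1->2, 2->4, 3->13; deleted nodes 13; deleted edges (13,2,on); added nodes 16; added edges (16,4,on); result: nodes: 0:P, 2:P, 3:P, 4:P, 6:t1, 7:t2, 8:t3, 14:tok, 15:tok, 16:tok edges: (0,7,in); (2,8,in); (3,6,in); (3,7,in); (6,4,out); (8,4,out); (14,4,on); (15,4,on); (16,4,on)
final:
nodes: 0:P, 2:P, 3:P, 4:P, 6:t1, 7:t2, 8:t3, 14:tok, 15:tok, 16:tok
edges: (0,7,in); (2,8,in); (3,6,in); (3,7,in); (6,4,out); (8,4,out); (14,4,on); (15,4,on); (16,4,on)


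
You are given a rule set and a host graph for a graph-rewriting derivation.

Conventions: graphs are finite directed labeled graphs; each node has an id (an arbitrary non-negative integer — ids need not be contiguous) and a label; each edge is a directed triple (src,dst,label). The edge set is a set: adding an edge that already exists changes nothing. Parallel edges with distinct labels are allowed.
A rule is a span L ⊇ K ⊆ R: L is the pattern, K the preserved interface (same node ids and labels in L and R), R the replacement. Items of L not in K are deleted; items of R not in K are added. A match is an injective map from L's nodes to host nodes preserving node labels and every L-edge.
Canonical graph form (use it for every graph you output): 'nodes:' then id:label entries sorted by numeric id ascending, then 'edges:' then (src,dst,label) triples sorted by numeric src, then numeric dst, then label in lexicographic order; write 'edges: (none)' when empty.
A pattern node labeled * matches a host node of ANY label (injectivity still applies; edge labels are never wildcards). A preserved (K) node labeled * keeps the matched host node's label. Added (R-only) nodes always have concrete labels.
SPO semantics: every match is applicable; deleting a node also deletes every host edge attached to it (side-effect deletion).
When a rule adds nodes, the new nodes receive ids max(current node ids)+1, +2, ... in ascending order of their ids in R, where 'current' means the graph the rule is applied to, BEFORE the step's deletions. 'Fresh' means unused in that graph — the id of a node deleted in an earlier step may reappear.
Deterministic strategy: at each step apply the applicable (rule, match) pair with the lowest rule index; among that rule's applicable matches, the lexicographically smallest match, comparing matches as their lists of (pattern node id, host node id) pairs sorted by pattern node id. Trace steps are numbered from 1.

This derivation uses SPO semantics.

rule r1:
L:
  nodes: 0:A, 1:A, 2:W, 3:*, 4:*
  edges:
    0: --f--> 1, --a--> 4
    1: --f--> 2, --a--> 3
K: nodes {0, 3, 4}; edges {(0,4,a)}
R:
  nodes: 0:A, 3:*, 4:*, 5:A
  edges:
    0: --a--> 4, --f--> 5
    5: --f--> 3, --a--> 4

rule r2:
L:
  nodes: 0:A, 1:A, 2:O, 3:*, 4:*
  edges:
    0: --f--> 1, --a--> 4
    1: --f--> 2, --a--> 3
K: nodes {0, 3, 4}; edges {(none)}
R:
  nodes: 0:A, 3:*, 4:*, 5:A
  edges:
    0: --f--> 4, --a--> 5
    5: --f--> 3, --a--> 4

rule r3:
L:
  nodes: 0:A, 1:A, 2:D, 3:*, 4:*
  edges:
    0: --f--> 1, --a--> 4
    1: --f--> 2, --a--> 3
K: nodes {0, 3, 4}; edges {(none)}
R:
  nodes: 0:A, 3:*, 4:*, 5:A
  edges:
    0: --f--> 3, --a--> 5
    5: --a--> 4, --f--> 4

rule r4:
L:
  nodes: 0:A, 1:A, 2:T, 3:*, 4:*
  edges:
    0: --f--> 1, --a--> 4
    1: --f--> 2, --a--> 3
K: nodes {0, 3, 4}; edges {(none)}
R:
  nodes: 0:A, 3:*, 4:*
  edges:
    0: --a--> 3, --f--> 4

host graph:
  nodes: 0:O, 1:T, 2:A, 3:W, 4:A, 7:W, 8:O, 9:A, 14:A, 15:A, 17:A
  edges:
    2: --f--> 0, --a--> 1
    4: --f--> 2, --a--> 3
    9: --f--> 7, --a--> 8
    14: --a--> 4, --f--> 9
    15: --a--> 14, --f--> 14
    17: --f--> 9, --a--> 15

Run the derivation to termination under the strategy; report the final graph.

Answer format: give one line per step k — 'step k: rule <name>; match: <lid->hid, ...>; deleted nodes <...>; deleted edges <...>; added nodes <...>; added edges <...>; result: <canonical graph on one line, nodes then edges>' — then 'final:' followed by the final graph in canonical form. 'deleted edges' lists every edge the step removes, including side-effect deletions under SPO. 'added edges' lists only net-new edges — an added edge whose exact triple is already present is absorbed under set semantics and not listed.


step 1: rule r1; match: 0->14, 1->9, 2->7, 3->8, 4->4; deleted nodes 7, 9; deleted edges (9,7,f); (9,8,a); (14,9,f); (17,9,f); added nodes 18; added edges (14,18,f); (18,4,a); (18,8,f); result: nodes: 0:O, 1:T, 2:A, 3:W, 4:A, 8:O, 14:A, 15:A, 17:A, 18:A edges: (2,0,f); (2,1,a); (4,2,f); (4,3,a); (14,4,a); (14,18,f); (15,14,a); (15,14,f); (17,15,a); (18,4,a); (18,8,f)
step 2: rule r2; match: 0->4, 1->2, 2->0, 3->1, 4->3; deleted nodes 0, 2; deleted edges (2,0,f); (2,1,a); (4,2,f); (4,3,a); added nodes 19; added edges (4,3,f); (4,19,a); (19,1,f); (19,3,a); result: nodes: 1:T, 3:W, 4:A, 8:O, 14:A, 15:A, 17:A, 18:A, 19:A edges: (4,3,f); (4,19,a); (14,4,a); (14,18,f); (15,14,a); (15,14,f); (17,15,a); (18,4,a); (18,8,f); (19,1,f); (19,3,a)
final:
nodes: 1:T, 3:W, 4:A, 8:O, 14:A, 15:A, 17:A, 18:A, 19:A
edges: (4,3,f); (4,19,a); (14,4,a); (14,18,f); (15,14,a); (15,14,f); (17,15,a); (18,4,a); (18,8,f); (19,1,f); (19,3,a)


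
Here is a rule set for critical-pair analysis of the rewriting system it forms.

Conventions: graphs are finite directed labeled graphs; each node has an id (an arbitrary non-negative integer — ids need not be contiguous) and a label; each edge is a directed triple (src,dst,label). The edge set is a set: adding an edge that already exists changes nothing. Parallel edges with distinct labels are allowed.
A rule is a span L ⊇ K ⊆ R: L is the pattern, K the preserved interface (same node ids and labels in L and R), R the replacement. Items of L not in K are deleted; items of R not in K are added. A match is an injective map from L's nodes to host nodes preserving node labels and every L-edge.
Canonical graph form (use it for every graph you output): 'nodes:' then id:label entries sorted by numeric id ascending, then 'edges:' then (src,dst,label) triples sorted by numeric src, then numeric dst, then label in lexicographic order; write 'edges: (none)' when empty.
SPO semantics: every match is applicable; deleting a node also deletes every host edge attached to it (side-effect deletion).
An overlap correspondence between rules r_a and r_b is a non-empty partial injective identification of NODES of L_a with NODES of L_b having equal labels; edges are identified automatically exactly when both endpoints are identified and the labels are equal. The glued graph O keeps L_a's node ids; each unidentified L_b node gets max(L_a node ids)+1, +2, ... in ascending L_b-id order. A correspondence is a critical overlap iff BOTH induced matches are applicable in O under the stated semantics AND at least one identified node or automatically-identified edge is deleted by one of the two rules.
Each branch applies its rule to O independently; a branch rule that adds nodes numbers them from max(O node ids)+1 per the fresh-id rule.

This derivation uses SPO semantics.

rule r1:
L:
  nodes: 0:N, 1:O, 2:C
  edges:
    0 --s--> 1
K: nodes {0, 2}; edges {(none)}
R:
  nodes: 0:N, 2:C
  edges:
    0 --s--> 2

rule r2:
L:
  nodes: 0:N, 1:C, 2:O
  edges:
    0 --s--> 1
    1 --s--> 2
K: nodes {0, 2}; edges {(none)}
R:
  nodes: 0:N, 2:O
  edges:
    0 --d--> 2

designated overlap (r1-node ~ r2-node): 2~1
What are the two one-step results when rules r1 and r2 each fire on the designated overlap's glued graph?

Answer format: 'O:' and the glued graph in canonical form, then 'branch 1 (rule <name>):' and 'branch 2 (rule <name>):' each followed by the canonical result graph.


O:
nodes: 0:N, 1:O, 2:C, 3:N, 4:O
edges: (0,1,s); (2,4,s); (3,2,s)
branch 1 (rule r1):
nodes: 0:N, 2:C, 3:N, 4:O
edges: (0,2,s); (2,4,s); (3,2,s)
branch 2 (rule r2):
nodes: 0:N, 1:O, 3:N, 4:O
edges: (0,1,s); (3,4,d)


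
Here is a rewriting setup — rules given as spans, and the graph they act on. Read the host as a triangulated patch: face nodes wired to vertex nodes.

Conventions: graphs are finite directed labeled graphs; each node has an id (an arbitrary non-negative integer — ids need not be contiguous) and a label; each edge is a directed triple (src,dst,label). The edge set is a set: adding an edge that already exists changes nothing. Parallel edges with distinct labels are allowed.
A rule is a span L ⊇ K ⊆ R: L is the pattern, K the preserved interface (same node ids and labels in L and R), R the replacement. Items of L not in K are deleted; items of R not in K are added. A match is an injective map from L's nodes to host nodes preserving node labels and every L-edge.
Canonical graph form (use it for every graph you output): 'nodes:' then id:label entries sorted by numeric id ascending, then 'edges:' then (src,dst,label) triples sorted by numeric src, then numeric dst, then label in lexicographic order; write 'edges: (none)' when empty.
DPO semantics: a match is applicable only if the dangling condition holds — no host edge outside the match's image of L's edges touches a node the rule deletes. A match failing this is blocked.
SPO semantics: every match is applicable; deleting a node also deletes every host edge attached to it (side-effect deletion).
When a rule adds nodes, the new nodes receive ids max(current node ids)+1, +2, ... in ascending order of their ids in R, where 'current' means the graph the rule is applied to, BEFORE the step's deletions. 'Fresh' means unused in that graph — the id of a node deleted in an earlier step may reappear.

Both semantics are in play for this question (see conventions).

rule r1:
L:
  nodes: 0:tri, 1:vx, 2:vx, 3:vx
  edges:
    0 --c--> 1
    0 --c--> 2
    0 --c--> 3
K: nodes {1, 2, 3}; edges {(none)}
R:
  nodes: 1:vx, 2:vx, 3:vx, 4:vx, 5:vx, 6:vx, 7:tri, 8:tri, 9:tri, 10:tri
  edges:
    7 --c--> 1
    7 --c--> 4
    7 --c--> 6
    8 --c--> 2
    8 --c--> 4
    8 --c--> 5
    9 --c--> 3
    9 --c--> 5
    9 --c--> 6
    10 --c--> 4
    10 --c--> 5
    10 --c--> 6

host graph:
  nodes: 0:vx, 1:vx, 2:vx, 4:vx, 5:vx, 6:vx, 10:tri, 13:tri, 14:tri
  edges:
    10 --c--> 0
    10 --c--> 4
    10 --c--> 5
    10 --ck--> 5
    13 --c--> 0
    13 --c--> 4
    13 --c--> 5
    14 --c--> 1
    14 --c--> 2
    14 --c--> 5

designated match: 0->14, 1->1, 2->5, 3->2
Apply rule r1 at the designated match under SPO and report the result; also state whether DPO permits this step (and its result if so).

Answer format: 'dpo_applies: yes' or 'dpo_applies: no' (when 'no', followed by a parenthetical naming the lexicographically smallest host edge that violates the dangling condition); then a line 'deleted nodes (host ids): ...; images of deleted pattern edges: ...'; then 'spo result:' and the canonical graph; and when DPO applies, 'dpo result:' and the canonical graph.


dpo_applies: yes
deleted nodes (host ids): 14; images of deleted pattern edges: (14,1,c); (14,2,c); (14,5,c)
spo result:
nodes: 0:vx, 1:vx, 2:vx, 4:vx, 5:vx, 6:vx, 10:tri, 13:tri, 15:vx, 16:vx, 17:vx, 18:tri, 19:tri, 20:tri, 21:tri
edges: (10,0,c); (10,4,c); (10,5,c); (10,5,ck); (13,0,c); (13,4,c); (13,5,c); (18,1,c); (18,15,c); (18,17,c); (19,5,c); (19,15,c); (19,16,c); (20,2,c); (20,16,c); (20,17,c); (21,15,c); (21,16,c); (21,17,c)
dpo result:
nodes: 0:vx, 1:vx, 2:vx, 4:vx, 5:vx, 6:vx, 10:tri, 13:tri, 15:vx, 16:vx, 17:vx, 18:tri, 19:tri, 20:tri, 21:tri
edges: (10,0,c); (10,4,c); (10,5,c); (10,5,ck); (13,0,c); (13,4,c); (13,5,c); (18,1,c); (18,15,c); (18,17,c); (19,5,c); (19,15,c); (19,16,c); (20,2,c); (20,16,c); (20,17,c); (21,15,c); (21,16,c); (21,17,c)


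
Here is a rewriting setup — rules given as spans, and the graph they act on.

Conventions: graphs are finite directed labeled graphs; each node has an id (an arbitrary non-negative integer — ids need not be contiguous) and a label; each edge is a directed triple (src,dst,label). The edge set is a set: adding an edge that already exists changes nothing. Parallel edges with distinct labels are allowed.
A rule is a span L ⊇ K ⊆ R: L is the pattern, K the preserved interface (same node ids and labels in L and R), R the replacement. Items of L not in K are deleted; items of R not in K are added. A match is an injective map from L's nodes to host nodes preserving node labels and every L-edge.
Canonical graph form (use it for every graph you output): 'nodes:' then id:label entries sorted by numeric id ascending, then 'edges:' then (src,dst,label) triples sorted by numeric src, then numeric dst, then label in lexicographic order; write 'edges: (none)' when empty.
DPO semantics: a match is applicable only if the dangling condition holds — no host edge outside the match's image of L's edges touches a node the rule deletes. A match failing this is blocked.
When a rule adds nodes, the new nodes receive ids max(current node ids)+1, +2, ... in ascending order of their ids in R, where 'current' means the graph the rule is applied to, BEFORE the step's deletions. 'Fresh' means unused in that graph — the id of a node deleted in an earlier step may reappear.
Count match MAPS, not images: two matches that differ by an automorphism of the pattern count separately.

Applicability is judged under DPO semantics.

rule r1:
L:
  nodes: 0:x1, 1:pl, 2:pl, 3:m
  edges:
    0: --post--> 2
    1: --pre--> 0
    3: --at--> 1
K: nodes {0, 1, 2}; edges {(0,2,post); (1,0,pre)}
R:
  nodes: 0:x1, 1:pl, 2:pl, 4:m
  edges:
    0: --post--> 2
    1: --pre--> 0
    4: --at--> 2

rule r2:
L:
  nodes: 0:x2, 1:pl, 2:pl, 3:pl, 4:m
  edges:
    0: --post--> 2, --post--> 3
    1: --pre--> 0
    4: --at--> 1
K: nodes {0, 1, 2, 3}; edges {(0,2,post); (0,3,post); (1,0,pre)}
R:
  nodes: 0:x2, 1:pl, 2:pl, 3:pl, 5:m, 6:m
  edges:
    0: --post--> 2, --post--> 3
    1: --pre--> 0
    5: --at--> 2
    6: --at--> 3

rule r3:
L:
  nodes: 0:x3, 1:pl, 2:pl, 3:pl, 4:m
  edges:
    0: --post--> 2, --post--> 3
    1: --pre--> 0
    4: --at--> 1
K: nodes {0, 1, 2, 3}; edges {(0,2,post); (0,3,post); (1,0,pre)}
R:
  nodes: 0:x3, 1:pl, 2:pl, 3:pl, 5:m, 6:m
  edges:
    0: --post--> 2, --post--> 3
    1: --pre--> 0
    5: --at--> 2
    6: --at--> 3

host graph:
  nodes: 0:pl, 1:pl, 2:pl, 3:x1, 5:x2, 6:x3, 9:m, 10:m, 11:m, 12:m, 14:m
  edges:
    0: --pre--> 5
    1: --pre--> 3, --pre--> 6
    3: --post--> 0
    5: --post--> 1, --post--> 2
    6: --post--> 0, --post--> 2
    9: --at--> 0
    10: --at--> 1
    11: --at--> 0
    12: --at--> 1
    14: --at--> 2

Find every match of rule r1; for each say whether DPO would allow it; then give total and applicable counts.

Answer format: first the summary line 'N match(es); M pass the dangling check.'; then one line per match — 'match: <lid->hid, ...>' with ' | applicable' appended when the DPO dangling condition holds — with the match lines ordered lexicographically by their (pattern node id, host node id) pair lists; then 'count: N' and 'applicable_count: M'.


2 match(es); 2 pass the dangling check.
match: 0->3, 1->1, 2->0, 3->10 | applicable
match: 0->3, 1->1, 2->0, 3->12 | applicable
count: 2
applicable_count: 2


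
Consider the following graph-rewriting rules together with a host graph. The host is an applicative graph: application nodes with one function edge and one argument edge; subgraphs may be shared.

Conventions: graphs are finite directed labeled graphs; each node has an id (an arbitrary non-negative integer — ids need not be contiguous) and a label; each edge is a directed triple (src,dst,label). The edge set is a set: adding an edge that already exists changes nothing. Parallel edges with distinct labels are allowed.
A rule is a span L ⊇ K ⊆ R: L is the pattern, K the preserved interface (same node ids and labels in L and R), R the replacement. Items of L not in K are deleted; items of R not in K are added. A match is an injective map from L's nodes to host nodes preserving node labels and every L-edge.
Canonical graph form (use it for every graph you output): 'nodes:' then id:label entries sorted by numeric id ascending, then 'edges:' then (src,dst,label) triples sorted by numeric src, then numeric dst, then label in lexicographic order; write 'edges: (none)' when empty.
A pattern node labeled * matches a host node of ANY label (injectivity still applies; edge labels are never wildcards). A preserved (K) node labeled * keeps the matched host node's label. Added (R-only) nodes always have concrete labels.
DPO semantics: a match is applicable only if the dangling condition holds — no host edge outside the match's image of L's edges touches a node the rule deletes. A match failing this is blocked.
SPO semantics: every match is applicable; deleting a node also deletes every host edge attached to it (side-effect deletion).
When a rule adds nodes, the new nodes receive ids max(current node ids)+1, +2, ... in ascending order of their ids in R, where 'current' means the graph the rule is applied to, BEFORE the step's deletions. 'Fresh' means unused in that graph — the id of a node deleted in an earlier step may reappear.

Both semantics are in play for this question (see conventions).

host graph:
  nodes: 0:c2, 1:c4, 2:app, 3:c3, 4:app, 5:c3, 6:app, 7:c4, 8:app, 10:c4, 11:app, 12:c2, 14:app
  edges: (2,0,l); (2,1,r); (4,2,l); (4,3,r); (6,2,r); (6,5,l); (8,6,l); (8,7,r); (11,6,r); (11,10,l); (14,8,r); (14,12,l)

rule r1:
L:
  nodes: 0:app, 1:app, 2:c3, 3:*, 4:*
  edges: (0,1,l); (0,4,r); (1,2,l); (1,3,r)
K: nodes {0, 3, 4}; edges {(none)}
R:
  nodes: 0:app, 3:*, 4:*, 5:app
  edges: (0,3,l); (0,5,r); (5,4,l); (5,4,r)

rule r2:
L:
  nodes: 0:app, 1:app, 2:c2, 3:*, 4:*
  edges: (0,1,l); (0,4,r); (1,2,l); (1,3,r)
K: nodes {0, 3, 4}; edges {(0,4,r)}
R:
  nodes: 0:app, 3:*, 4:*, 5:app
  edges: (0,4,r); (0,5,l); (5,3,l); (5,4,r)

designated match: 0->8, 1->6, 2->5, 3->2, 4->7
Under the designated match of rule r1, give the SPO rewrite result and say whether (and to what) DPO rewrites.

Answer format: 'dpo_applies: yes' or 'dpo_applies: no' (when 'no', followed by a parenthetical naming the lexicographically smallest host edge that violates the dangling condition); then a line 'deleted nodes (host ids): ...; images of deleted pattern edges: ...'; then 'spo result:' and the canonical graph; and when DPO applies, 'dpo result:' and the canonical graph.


dpo_applies: no
(the rule deletes node 6, which keeps host edge (11,6,r) outside the match image — the dangling condition fails, DPO blocks; SPO proceeds and side-deletes such edges)
deleted nodes (host ids): 5, 6; images of deleted pattern edges: (6,2,r); (6,5,l); (8,6,l); (8,7,r)
spo result:
nodes: 0:c2, 1:c4, 2:app, 3:c3, 4:app, 7:c4, 8:app, 10:c4, 11:app, 12:c2, 14:app, 15:app
edges: (2,0,l); (2,1,r); (4,2,l); (4,3,r); (8,2,l); (8,15,r); (11,10,l); (14,8,r); (14,12,l); (15,7,l); (15,7,r)


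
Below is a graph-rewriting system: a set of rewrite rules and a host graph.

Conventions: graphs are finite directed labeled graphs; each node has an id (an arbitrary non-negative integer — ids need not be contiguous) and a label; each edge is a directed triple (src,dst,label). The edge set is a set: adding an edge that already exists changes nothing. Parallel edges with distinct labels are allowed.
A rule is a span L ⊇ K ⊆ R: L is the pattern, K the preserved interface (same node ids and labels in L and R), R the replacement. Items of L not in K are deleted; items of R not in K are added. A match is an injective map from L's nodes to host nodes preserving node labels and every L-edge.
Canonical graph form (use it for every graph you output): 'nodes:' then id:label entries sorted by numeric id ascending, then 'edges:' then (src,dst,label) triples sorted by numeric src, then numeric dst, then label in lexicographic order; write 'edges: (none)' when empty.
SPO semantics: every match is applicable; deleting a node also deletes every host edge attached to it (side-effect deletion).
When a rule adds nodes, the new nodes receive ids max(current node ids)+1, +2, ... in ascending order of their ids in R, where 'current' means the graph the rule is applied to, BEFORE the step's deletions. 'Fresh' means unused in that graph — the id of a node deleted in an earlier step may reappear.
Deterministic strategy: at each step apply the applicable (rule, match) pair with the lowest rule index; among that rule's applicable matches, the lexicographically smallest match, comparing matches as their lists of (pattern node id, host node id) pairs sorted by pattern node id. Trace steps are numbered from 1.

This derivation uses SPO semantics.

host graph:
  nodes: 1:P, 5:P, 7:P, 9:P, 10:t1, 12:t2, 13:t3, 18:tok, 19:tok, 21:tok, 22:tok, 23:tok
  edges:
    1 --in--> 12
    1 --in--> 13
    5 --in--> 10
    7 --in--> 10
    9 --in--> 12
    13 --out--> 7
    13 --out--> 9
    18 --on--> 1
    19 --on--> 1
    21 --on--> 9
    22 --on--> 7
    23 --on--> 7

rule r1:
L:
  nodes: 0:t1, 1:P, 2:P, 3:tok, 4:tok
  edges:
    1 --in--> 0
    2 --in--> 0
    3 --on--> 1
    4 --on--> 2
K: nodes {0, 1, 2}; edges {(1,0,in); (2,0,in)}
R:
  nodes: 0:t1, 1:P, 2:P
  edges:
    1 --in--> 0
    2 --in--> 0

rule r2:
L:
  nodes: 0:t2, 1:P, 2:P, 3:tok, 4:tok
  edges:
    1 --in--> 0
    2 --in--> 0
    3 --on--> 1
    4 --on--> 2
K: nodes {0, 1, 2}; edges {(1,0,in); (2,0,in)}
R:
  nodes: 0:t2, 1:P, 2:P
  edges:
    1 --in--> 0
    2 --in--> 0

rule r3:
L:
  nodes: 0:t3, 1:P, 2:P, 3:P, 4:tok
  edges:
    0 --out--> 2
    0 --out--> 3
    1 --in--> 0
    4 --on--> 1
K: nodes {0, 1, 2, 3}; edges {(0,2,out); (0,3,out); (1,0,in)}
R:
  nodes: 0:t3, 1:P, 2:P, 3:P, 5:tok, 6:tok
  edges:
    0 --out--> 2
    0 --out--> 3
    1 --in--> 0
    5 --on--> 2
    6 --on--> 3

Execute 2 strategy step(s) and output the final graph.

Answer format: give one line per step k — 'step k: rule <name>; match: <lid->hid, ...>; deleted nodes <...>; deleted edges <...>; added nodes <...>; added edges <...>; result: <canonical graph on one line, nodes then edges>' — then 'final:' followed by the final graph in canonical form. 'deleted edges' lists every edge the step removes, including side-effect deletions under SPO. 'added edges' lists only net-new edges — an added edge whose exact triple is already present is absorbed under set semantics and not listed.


step 1: rule r2; match: 0->12, 1->1, 2->9, 3->18, 4->21; deleted nodes 18, 21; deleted edges (18,1,on); (21,9,on); added nodes (none); added edges (none); result: nodes: 1:P, 5:P, 7:P, 9:P, 10:t1, 12:t2, 13:t3, 19:tok, 22:tok, 23:tok edges: (1,12,in); (1,13,in); (5,10,in); (7,10,in); (9,12,in); (13,7,out); (13,9,out); (19,1,on); (22,7,on); (23,7,on)
step 2: rule r3; match: 0->13, 1->1, 2->7, 3->9, 4->19; deleted nodes 19; deleted edges (19,1,on); added nodes 24, 25; added edges (24,7,on); (25,9,on); result: nodes: 1:P, 5:P, 7:P, 9:P, 10:t1, 12:t2, 13:t3, 22:tok, 23:tok, 24:tok, 25:tok edges: (1,12,in); (1,13,in); (5,10,in); (7,10,in); (9,12,in); (13,7,out); (13,9,out); (22,7,on); (23,7,on); (24,7,on); (25,9,on)
final:
nodes: 1:P, 5:P, 7:P, 9:P, 10:t1, 12:t2, 13:t3, 22:tok, 23:tok, 24:tok, 25:tok
edges: (1,12,in); (1,13,in); (5,10,in); (7,10,in); (9,12,in); (13,7,out); (13,9,out); (22,7,on); (23,7,on); (24,7,on); (25,9,on)


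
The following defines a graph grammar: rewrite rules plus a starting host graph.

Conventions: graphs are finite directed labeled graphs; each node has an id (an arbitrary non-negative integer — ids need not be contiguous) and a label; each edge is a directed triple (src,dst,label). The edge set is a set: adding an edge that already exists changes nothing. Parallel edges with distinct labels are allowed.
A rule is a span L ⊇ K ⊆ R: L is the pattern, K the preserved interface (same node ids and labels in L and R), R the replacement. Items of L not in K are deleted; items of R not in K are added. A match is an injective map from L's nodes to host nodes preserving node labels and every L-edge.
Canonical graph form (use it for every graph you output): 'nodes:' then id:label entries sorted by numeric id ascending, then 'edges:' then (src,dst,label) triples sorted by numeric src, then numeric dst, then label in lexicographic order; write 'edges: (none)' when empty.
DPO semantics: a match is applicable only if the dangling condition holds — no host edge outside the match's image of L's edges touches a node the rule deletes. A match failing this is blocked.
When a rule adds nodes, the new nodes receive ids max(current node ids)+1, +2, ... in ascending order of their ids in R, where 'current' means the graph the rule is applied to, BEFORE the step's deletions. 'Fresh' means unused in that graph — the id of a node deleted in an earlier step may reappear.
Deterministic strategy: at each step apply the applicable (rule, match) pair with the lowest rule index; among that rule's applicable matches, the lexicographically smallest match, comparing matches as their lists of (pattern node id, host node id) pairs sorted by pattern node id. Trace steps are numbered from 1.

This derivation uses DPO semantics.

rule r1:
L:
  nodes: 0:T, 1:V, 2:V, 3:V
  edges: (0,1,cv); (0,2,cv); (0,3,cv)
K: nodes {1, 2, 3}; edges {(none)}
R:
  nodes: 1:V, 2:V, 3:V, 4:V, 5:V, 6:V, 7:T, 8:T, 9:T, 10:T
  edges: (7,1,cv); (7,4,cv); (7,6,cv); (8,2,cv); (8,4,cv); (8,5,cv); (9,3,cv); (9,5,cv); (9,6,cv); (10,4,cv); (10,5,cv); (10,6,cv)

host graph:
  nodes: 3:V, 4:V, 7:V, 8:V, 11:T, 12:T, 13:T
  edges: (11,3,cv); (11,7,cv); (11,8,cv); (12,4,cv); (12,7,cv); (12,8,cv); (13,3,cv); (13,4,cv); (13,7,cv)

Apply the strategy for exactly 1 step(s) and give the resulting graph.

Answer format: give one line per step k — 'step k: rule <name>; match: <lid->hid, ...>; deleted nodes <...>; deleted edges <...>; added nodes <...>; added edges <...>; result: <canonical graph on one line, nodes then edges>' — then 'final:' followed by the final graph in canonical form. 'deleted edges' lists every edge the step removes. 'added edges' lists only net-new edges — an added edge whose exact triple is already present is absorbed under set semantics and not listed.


step 1: rule r1; match: 0->11, 1->3, 2->7, 3->8; deleted nodes 11; deleted edges (11,3,cv); (11,7,cv); (11,8,cv); added nodes 14, 15, 16, 17, 18, 19, 20; added edges (17,3,cv); (17,14,cv); (17,16,cv); (18,7,cv); (18,14,cv); (18,15,cv); (19,8,cv); (19,15,cv); (19,16,cv); (20,14,cv); (20,15,cv); (20,16,cv); result: nodes: 3:V, 4:V, 7:V, 8:V, 12:T, 13:T, 14:V, 15:V, 16:V, 17:T, 18:T, 19:T, 20:T edges: (12,4,cv); (12,7,cv); (12,8,cv); (13,3,cv); (13,4,cv); (13,7,cv); (17,3,cv); (17,14,cv); (17,16,cv); (18,7,cv); (18,14,cv); (18,15,cv); (19,8,cv); (19,15,cv); (19,16,cv); (20,14,cv); (20,15,cv); (20,16,cv)
final:
nodes: 3:V, 4:V, 7:V, 8:V, 12:T, 13:T, 14:V, 15:V, 16:V, 17:T, 18:T, 19:T, 20:T
edges: (12,4,cv); (12,7,cv); (12,8,cv); (13,3,cv); (13,4,cv); (13,7,cv); (17,3,cv); (17,14,cv); (17,16,cv); (18,7,cv); (18,14,cv); (18,15,cv); (19,8,cv); (19,15,cv); (19,16,cv); (20,14,cv); (20,15,cv); (20,16,cv)
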